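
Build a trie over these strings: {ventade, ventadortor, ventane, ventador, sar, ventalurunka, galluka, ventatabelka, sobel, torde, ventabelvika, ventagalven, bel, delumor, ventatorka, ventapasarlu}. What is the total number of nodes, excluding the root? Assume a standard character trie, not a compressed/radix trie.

81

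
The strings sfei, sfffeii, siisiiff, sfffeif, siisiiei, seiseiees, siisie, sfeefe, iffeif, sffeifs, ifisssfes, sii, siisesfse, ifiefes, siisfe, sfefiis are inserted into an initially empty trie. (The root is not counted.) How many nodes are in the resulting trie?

Insert word by word; a character creates a node only if that edge doesn't already exist:
  "sfei" → 4 new (s, f, e, i)
  "sfffeii" → prefix "sf" already present; 5 new (f, f, e, i, i)
  "siisiiff" → prefix "s" already present; 7 new (i, i, s, i, i, f, f)
  "sfffeif" → prefix "sfffei" already present; 1 new (f)
  "siisiiei" → prefix "siisii" already present; 2 new (e, i)
  "seiseiees" → prefix "s" already present; 8 new (e, i, s, e, i, e, e, s)
  "siisie" → prefix "siisi" already present; 1 new (e)
  "sfeefe" → prefix "sfe" already present; 3 new (e, f, e)
  "iffeif" → 6 new (i, f, f, e, i, f)
  "sffeifs" → prefix "sff" already present; 4 new (e, i, f, s)
  "ifisssfes" → prefix "if" already present; 7 new (i, s, s, s, f, e, s)
  "sii" → prefix "sii" already present; 0 new (none)
  "siisesfse" → prefix "siis" already present; 5 new (e, s, f, s, e)
  "ifiefes" → prefix "ifi" already present; 4 new (e, f, e, s)
  "siisfe" → prefix "siis" already present; 2 new (f, e)
  "sfefiis" → prefix "sfe" already present; 4 new (f, i, i, s)
Total nodes = 4 + 5 + 7 + 1 + 2 + 8 + 1 + 3 + 6 + 4 + 7 + 0 + 5 + 4 + 2 + 4 = 63

63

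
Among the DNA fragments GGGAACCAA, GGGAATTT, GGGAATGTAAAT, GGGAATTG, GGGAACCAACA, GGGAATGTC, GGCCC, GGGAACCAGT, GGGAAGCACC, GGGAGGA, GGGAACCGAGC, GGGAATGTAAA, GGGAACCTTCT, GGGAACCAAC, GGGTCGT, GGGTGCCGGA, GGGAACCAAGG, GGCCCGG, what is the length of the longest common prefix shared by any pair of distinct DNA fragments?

Equivalently: take the maximum, over all pairs, of their longest common prefix length.
"GGGAATGTAAA" and "GGGAATGTAAAT" agree on "GGGAATGTAAA" (11 characters) before diverging; nothing deeper is shared.
Longest shared-prefix length: 11

11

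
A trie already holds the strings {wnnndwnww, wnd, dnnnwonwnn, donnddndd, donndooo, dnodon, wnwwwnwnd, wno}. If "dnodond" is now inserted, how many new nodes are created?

1

Walking "dnodond" from the root, the first 6 characters ("dnodon") follow existing edges; "d" is the first miss.
So 7 − 6 = 1 new nodes.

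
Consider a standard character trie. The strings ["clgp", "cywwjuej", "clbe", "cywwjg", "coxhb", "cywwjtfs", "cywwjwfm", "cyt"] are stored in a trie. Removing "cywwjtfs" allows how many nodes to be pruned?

Walk "cywwjtfs" from the leaf back toward the root, removing each node that no remaining word uses.
The suffix "tfs" (3 nodes) is used only by "cywwjtfs"; the node for "cywwj" still has the child "u", so pruning stops there.
Nodes removed: 3

3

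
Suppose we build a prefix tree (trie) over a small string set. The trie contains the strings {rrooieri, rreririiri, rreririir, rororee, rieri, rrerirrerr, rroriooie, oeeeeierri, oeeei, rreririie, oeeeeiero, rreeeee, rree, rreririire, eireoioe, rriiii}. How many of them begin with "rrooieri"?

1

Traverse to the node for "rrooieri", then collect every word in that subtree.
Matches: "rrooieri"
Count: 1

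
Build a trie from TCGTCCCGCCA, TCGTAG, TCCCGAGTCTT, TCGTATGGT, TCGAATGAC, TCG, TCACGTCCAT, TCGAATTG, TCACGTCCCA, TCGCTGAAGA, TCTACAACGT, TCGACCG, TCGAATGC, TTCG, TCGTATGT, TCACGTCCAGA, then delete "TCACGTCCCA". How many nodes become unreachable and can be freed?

2

A node on "TCACGTCCCA"'s path can go only if nothing else ends at it or branches off below it.
The suffix "CA" (2 nodes) is used only by "TCACGTCCCA"; the node for "TCACGTCC" still has the child "A", so pruning stops there.
Nodes removed: 2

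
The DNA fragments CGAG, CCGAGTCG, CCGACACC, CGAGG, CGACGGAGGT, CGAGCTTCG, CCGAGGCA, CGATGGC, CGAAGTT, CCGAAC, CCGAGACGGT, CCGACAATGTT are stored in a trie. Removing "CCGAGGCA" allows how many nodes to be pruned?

After clearing the end-marker at "CCGAGGCA", prune upward until reaching a node still needed by another word.
The suffix "GCA" (3 nodes) is used only by "CCGAGGCA"; the node for "CCGAG" still has the child "T", so pruning stops there.
Nodes removed: 3

3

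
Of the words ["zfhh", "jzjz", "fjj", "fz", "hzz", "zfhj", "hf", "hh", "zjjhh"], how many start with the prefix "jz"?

Traverse to the node for "jz", then collect every word in that subtree.
Matches: "jzjz"
Count: 1

1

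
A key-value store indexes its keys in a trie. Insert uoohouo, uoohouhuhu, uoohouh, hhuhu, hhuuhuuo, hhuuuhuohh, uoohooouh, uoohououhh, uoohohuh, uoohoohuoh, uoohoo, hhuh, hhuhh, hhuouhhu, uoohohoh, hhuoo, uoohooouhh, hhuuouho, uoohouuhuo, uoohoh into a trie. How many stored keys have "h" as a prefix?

Walk to "h"; the words in its subtree are exactly those with that prefix.
Words under "h": hhuh, hhuhh, hhuhu, hhuoo, hhuouhhu, hhuuhuuo, hhuuouho, hhuuuhuohh
Count: 8

8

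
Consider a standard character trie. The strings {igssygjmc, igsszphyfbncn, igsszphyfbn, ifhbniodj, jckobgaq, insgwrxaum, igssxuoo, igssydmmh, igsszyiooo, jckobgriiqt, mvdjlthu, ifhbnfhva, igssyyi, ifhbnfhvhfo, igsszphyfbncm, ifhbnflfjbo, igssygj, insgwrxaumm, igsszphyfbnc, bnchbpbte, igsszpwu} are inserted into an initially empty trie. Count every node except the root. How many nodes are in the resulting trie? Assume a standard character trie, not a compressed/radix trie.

96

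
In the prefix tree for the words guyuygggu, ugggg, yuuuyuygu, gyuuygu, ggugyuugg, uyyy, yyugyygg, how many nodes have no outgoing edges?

A leaf is a node with no children — equivalently, the end of a word that is not a proper prefix of any other stored word.
Those words: "ggugyuugg", "guyuygggu", "gyuuygu", "ugggg", "uyyy", "yuuuyuygu", "yyugyygg"
Leaf count: 7

7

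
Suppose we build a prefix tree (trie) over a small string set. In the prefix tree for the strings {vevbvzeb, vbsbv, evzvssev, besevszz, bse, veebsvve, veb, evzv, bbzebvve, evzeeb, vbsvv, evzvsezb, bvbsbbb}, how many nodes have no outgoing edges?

12

Leaves are exactly the stored words that no other stored word extends.
Those words: "bbzebvve", "besevszz", "bse", "bvbsbbb", "evzeeb", "evzvsezb", "evzvssev", "vbsbv", "vbsvv", "veb", "veebsvve", "vevbvzeb"
Leaf count: 12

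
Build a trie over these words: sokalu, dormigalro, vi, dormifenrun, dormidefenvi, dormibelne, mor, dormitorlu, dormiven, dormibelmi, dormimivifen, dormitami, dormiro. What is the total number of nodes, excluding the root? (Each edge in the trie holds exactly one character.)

61

For each word, the new-node count is its length minus the longest prefix already in the trie:
  "sokalu" → 6 new (s, o, k, a, l, u)
  "dormigalro" → 10 new (d, o, r, m, i, g, a, l, r, o)
  "vi" → 2 new (v, i)
  "dormifenrun" → prefix "dormi" already present; 6 new (f, e, n, r, u, n)
  "dormidefenvi" → prefix "dormi" already present; 7 new (d, e, f, e, n, v, i)
  "dormibelne" → prefix "dormi" already present; 5 new (b, e, l, n, e)
  "mor" → 3 new (m, o, r)
  "dormitorlu" → prefix "dormi" already present; 5 new (t, o, r, l, u)
  "dormiven" → prefix "dormi" already present; 3 new (v, e, n)
  "dormibelmi" → prefix "dormibel" already present; 2 new (m, i)
  "dormimivifen" → prefix "dormi" already present; 7 new (m, i, v, i, f, e, n)
  "dormitami" → prefix "dormit" already present; 3 new (a, m, i)
  "dormiro" → prefix "dormi" already present; 2 new (r, o)
Total nodes = 6 + 10 + 2 + 6 + 7 + 5 + 3 + 5 + 3 + 2 + 7 + 3 + 2 = 61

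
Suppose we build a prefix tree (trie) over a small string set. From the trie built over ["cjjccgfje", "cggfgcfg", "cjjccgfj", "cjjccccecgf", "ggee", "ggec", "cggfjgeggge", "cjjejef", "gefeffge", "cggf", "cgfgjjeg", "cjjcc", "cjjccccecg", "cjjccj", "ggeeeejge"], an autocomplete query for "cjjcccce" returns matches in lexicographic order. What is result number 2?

DFS of the "cjjcccce" subtree visits, in order: "cjjccccecg", "cjjccccecgf"
The 2nd is cjjccccecgf.

cjjccccecgf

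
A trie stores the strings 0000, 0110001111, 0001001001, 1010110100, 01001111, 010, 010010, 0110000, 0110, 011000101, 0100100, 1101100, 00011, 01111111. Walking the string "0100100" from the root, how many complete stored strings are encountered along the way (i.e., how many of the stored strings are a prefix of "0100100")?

Check each prefix of "0100100" against the stored set — each match is an end-marker on the path.
Prefixes of the query that are stored words: "010", "010010", "0100100"
Count: 3

3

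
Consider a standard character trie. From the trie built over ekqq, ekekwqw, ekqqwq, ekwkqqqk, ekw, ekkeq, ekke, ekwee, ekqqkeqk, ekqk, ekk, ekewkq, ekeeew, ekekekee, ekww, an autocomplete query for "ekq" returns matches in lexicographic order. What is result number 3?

ekqqkeqk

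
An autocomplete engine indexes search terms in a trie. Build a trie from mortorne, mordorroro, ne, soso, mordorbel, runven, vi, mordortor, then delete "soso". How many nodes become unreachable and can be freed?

4

After clearing the end-marker at "soso", prune upward until reaching a node still needed by another word.
No other word shares any prefix with "soso", so all 4 of its nodes go.
Nodes removed: 4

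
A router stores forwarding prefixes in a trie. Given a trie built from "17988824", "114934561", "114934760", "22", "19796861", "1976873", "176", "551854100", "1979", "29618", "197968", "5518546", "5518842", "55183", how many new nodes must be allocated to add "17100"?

The longest prefix of "17100" already in the trie is "17" (length 2).
New nodes needed: |"17100"| − 2 = 5 − 2 = 3.

3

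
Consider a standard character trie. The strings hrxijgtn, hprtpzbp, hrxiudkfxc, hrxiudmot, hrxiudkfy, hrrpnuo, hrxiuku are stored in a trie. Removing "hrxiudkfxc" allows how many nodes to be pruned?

Walk "hrxiudkfxc" from the leaf back toward the root, removing each node that no remaining word uses.
The suffix "xc" (2 nodes) is used only by "hrxiudkfxc"; the node for "hrxiudkf" still has the child "y", so pruning stops there.
Nodes removed: 2

2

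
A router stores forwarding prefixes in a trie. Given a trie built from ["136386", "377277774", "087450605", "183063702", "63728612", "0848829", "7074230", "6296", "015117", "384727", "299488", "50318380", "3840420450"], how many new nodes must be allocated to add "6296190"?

3

Walking "6296190" from the root, the first 4 characters ("6296") follow existing edges; "1" is the first miss.
New nodes needed: |"6296190"| − 4 = 7 − 4 = 3.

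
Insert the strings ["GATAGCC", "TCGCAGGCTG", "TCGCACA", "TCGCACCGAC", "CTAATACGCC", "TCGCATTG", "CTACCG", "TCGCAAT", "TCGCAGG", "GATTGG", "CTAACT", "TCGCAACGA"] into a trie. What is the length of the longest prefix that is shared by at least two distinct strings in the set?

7

Equivalently: take the maximum, over all pairs, of their longest common prefix length.
e.g. "TCGCAGG" and "TCGCAGGCTG" share the prefix "TCGCAGG" of length 7; no pair shares a longer one.
Longest shared-prefix length: 7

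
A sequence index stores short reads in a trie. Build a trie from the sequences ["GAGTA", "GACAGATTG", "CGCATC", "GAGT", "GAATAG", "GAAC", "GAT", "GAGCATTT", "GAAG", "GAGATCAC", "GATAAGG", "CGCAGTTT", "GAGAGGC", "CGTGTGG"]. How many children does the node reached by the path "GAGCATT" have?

1

The children of the "GAGCATT" node are the distinct next characters among strings starting with "GAGCATT".
Characters that immediately follow "GAGCATT" among the stored strings: {T}.
That node has 1 child edge.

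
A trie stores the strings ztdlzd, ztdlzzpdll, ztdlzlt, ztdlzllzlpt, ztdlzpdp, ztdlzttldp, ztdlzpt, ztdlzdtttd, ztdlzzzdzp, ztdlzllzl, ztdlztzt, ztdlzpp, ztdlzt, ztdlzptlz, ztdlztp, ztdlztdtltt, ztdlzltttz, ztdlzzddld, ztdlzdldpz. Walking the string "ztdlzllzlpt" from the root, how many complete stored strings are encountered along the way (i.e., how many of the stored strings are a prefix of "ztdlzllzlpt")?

2

Check each prefix of "ztdlzllzlpt" against the stored set — each match is an end-marker on the path.
Prefixes of the query that are stored words: "ztdlzllzl", "ztdlzllzlpt"
Count: 2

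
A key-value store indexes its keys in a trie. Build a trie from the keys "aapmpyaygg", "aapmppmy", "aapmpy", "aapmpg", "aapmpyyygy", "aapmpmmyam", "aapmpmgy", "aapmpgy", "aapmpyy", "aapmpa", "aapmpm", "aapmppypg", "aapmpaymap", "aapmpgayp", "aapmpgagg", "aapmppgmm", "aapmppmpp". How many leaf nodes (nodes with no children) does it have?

12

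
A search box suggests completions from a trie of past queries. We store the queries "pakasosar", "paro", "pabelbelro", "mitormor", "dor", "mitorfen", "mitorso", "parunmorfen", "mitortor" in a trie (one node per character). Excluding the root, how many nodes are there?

46

Count nodes per top-level branch (shared prefixes stored once):
  'd'-branch (dor): 3 nodes
  'm'-branch (mitorfen, mitormor, mitorso, mitortor): 16 nodes
  'p'-branch (pabelbelro, pakasosar, paro, parunmorfen): 27 nodes
Sum: 46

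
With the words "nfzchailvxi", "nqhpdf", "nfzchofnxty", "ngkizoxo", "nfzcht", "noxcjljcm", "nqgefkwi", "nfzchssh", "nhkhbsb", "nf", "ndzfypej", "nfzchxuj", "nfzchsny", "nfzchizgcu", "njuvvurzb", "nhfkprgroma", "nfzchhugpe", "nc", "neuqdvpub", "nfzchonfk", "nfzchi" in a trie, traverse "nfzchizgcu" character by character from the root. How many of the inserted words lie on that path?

Traverse "nfzchizgcu" character by character; count nodes along the way that are marked as word ends.
Prefixes of the query that are stored words: "nf", "nfzchi", "nfzchizgcu"
Count: 3

3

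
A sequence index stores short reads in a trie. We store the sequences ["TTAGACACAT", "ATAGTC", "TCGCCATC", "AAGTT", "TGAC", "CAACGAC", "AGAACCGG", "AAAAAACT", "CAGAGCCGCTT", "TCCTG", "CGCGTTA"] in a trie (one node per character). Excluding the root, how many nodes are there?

68

Count nodes per top-level branch (shared prefixes stored once):
  'A'-branch (AAAAAACT, AAGTT, AGAACCGG, ATAGTC): 23 nodes
  'C'-branch (CAACGAC, CAGAGCCGCTT, CGCGTTA): 22 nodes
  'T'-branch (TCCTG, TCGCCATC, TGAC, TTAGACACAT): 23 nodes
Sum: 68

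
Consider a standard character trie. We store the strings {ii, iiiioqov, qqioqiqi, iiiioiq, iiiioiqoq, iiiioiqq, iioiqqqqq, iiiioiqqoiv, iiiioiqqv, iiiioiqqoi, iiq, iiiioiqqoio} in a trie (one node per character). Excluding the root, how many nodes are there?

34

Insert word by word; a character creates a node only if that edge doesn't already exist:
  "ii" → 2 new (i, i)
  "iiiioqov" → prefix "ii" already present; 6 new (i, i, o, q, o, v)
  "qqioqiqi" → 8 new (q, q, i, o, q, i, q, i)
  "iiiioiq" → prefix "iiiio" already present; 2 new (i, q)
  "iiiioiqoq" → prefix "iiiioiq" already present; 2 new (o, q)
  "iiiioiqq" → prefix "iiiioiq" already present; 1 new (q)
  "iioiqqqqq" → prefix "ii" already present; 7 new (o, i, q, q, q, q, q)
  "iiiioiqqoiv" → prefix "iiiioiqq" already present; 3 new (o, i, v)
  "iiiioiqqv" → prefix "iiiioiqq" already present; 1 new (v)
  "iiiioiqqoi" → prefix "iiiioiqqoi" already present; 0 new (none)
  "iiq" → prefix "ii" already present; 1 new (q)
  "iiiioiqqoio" → prefix "iiiioiqqoi" already present; 1 new (o)
Total nodes = 2 + 6 + 8 + 2 + 2 + 1 + 7 + 3 + 1 + 0 + 1 + 1 = 34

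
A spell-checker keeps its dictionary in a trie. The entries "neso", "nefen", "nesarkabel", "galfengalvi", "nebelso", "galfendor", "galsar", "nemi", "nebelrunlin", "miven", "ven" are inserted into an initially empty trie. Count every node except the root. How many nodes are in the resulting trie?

Count nodes per top-level branch (shared prefixes stored once):
  'g'-branch (galfendor, galfengalvi, galsar): 17 nodes
  'm'-branch (miven): 5 nodes
  'n'-branch (nebelrunlin, nebelso, nefen, nemi, nesarkabel, neso): 27 nodes
  'v'-branch (ven): 3 nodes
Sum: 52

52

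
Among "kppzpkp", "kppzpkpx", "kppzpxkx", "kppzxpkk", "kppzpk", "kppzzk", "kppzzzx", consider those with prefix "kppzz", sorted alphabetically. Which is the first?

kppzzk

Filter for "kppzz…" and sort: "kppzzk", "kppzzzx"
The 1st is kppzzk.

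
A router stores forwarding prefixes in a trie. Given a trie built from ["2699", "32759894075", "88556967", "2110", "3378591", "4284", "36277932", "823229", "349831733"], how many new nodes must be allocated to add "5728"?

4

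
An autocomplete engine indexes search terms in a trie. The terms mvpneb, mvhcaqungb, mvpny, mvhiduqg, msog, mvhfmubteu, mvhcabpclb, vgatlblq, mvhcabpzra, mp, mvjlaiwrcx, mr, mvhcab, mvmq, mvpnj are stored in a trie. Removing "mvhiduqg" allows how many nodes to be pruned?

A node on "mvhiduqg"'s path can go only if nothing else ends at it or branches off below it.
The suffix "iduqg" (5 nodes) is used only by "mvhiduqg"; the node for "mvh" still has the child "c", so pruning stops there.
Nodes removed: 5

5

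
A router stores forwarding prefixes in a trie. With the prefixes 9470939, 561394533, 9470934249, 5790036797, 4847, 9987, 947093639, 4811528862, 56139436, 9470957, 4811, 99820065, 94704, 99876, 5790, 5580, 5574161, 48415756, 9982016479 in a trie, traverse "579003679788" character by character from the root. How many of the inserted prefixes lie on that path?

Traverse "579003679788" character by character; count nodes along the way that are marked as word ends.
Prefixes of the query that are stored words: "5790", "5790036797"
Count: 2

2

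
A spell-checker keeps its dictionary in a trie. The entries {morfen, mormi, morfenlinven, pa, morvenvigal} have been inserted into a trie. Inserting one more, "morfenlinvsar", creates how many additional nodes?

3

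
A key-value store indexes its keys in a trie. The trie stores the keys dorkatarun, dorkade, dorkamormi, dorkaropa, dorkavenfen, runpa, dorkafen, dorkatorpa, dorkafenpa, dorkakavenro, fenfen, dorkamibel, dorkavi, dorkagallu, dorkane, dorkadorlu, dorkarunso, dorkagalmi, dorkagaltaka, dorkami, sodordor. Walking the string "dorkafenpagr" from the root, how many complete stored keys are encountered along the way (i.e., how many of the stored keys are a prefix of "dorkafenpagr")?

2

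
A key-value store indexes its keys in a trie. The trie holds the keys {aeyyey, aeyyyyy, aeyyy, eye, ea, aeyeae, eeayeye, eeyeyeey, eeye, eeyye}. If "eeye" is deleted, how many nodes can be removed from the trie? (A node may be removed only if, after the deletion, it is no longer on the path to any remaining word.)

0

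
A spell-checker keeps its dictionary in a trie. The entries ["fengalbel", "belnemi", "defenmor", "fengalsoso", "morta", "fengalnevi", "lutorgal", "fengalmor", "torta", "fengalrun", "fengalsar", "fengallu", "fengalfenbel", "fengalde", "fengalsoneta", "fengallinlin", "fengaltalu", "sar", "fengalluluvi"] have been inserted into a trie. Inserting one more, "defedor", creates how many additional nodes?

Walking "defedor" from the root, the first 4 characters ("defe") follow existing edges; "d" is the first miss.
So 7 − 4 = 3 new nodes.

3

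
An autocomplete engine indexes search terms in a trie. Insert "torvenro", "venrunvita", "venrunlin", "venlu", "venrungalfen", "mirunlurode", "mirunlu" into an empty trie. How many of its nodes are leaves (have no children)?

A leaf is a node with no children — equivalently, the end of a word that is not a proper prefix of any other stored word.
Those words: "mirunlurode", "torvenro", "venlu", "venrungalfen", "venrunlin", "venrunvita"
Leaf count: 6

6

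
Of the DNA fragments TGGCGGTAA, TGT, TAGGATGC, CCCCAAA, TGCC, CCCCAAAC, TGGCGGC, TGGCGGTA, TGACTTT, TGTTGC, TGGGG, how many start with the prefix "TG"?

8

Walk to "TG"; the words in its subtree are exactly those with that prefix.
Matches: "TGACTTT", "TGCC", "TGGCGGC", "TGGCGGTA", "TGGCGGTAA", "TGGGG", "TGT", "TGTTGC"
Count: 8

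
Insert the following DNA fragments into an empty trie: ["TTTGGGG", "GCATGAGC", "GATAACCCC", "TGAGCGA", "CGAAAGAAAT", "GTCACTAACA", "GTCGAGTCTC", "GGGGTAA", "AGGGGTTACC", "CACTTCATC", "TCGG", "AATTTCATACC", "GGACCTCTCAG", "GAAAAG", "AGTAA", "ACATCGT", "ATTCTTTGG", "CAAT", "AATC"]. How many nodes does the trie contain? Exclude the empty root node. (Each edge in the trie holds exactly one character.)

Trace insertions, counting only characters that open a new branch:
  "TTTGGGG" → 7 new (T, T, T, G, G, G, G)
  "GCATGAGC" → 8 new (G, C, A, T, G, A, G, C)
  "GATAACCCC" → prefix "G" already present; 8 new (A, T, A, A, C, C, C, C)
  "TGAGCGA" → prefix "T" already present; 6 new (G, A, G, C, G, A)
  "CGAAAGAAAT" → 10 new (C, G, A, A, A, G, A, A, A, T)
  "GTCACTAACA" → prefix "G" already present; 9 new (T, C, A, C, T, A, A, C, A)
  "GTCGAGTCTC" → prefix "GTC" already present; 7 new (G, A, G, T, C, T, C)
  "GGGGTAA" → prefix "G" already present; 6 new (G, G, G, T, A, A)
  "AGGGGTTACC" → 10 new (A, G, G, G, G, T, T, A, C, C)
  "CACTTCATC" → prefix "C" already present; 8 new (A, C, T, T, C, A, T, C)
  "TCGG" → prefix "T" already present; 3 new (C, G, G)
  "AATTTCATACC" → prefix "A" already present; 10 new (A, T, T, T, C, A, T, A, C, C)
  "GGACCTCTCAG" → prefix "GG" already present; 9 new (A, C, C, T, C, T, C, A, G)
  "GAAAAG" → prefix "GA" already present; 4 new (A, A, A, G)
  "AGTAA" → prefix "AG" already present; 3 new (T, A, A)
  "ACATCGT" → prefix "A" already present; 6 new (C, A, T, C, G, T)
  "ATTCTTTGG" → prefix "A" already present; 8 new (T, T, C, T, T, T, G, G)
  "CAAT" → prefix "CA" already present; 2 new (A, T)
  "AATC" → prefix "AAT" already present; 1 new (C)
Total nodes = 7 + 8 + 8 + 6 + 10 + 9 + 7 + 6 + 10 + 8 + 3 + 10 + 9 + 4 + 3 + 6 + 8 + 2 + 1 = 125

125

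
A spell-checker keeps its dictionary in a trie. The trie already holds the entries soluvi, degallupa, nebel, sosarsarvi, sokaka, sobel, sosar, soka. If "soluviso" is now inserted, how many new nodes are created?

2

"soluvi" is already a path in the trie; the remaining "so" must be added.
So 8 − 6 = 2 new nodes.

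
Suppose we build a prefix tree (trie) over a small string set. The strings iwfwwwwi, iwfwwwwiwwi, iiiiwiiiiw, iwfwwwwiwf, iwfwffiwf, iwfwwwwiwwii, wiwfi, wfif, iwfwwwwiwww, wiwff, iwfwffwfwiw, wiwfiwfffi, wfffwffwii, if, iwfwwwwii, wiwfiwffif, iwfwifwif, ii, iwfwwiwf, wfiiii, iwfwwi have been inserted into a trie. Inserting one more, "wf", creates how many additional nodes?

0

Every character of "wf" already lies on an existing path (it is a prefix of some stored word).
No new nodes are needed: 0.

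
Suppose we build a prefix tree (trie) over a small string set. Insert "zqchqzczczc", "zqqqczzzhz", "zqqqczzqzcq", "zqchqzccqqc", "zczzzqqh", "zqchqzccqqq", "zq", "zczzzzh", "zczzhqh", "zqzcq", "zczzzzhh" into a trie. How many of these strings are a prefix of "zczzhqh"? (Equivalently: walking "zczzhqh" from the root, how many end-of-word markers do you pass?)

Check each prefix of "zczzhqh" against the stored set — each match is an end-marker on the path.
Prefixes of the query that are stored words: "zczzhqh"
Count: 1

1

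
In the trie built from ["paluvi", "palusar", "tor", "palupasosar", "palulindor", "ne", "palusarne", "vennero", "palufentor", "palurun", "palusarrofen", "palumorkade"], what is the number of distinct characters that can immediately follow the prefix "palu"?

Follow the path "palu" to its node, then look at its outgoing edges.
Characters that immediately follow "palu" among the stored strings: {f, l, m, p, r, s, v}.
That node has 7 child edges.

7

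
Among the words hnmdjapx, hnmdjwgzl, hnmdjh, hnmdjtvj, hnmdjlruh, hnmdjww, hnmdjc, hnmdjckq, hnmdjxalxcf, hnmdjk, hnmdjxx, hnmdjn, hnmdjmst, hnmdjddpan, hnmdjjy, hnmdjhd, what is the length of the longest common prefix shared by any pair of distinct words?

6

Look for the deepest trie node that still has at least two words in its subtree.
e.g. "hnmdjc" and "hnmdjckq" share the prefix "hnmdjc" of length 6; no pair shares a longer one.
Longest shared-prefix length: 6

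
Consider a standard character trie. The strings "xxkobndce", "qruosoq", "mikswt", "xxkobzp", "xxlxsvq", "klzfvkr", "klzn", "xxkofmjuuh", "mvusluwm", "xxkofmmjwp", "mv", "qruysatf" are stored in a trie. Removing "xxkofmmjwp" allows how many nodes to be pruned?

Walk "xxkofmmjwp" from the leaf back toward the root, removing each node that no remaining word uses.
The suffix "mjwp" (4 nodes) is used only by "xxkofmmjwp"; the node for "xxkofm" still has the child "j", so pruning stops there.
Nodes removed: 4

4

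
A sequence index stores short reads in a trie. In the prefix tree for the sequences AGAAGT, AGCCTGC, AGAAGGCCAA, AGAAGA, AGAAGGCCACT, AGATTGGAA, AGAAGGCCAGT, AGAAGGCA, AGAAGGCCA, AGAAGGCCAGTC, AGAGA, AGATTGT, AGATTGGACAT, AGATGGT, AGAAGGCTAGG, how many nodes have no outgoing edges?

Leaves are exactly the stored words that no other stored word extends.
Those words: "AGAAGA", "AGAAGGCA", "AGAAGGCCAA", "AGAAGGCCACT", "AGAAGGCCAGTC", "AGAAGGCTAGG", "AGAAGT", "AGAGA", "AGATGGT", "AGATTGGAA", "AGATTGGACAT", "AGATTGT", "AGCCTGC"
Leaf count: 13

13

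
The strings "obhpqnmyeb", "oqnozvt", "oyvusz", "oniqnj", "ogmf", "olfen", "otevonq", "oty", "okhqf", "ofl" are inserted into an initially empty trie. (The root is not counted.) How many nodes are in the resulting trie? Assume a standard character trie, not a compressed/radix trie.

Insert word by word; a character creates a node only if that edge doesn't already exist:
  "obhpqnmyeb" → 10 new (o, b, h, p, q, n, m, y, e, b)
  "oqnozvt" → prefix "o" already present; 6 new (q, n, o, z, v, t)
  "oyvusz" → prefix "o" already present; 5 new (y, v, u, s, z)
  "oniqnj" → prefix "o" already present; 5 new (n, i, q, n, j)
  "ogmf" → prefix "o" already present; 3 new (g, m, f)
  "olfen" → prefix "o" already present; 4 new (l, f, e, n)
  "otevonq" → prefix "o" already present; 6 new (t, e, v, o, n, q)
  "oty" → prefix "ot" already present; 1 new (y)
  "okhqf" → prefix "o" already present; 4 new (k, h, q, f)
  "ofl" → prefix "o" already present; 2 new (f, l)
Total nodes = 10 + 6 + 5 + 5 + 3 + 4 + 6 + 1 + 4 + 2 = 46

46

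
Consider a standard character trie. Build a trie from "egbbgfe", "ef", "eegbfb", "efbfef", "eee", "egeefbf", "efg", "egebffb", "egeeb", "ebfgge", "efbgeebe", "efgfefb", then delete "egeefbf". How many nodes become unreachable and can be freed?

Walk "egeefbf" from the leaf back toward the root, removing each node that no remaining word uses.
The suffix "fbf" (3 nodes) is used only by "egeefbf"; the node for "egee" still has the child "b", so pruning stops there.
Nodes removed: 3

3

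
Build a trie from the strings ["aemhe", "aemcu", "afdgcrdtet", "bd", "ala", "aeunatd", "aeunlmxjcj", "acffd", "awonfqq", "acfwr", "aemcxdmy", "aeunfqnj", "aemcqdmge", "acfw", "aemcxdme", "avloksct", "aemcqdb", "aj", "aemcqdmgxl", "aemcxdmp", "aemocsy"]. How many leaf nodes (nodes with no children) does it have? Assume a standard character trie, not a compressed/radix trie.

A leaf is a node with no children — equivalently, the end of a word that is not a proper prefix of any other stored word.
Those words: "acffd", "acfwr", "aemcqdb", "aemcqdmge", "aemcqdmgxl", "aemcu", "aemcxdme", "aemcxdmp", "aemcxdmy", "aemhe", "aemocsy", "aeunatd", "aeunfqnj", "aeunlmxjcj", "afdgcrdtet", "aj", "ala", "avloksct", "awonfqq", "bd"
Leaf count: 20

20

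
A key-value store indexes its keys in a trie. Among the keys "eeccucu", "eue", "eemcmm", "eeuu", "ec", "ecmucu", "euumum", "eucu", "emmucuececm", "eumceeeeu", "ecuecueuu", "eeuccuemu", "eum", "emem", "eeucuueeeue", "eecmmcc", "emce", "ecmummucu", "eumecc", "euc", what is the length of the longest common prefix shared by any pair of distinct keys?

4

Equivalently: take the maximum, over all pairs, of their longest common prefix length.
"ecmucu" and "ecmummucu" agree on "ecmu" (4 characters) before diverging; nothing deeper is shared.
Longest shared-prefix length: 4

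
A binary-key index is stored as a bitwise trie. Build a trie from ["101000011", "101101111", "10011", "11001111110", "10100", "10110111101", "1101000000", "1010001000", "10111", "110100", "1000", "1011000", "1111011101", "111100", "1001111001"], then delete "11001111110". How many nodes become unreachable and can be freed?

A node on "11001111110"'s path can go only if nothing else ends at it or branches off below it.
The suffix "01111110" (8 nodes) is used only by "11001111110"; the node for "110" still has the child "1", so pruning stops there.
Nodes removed: 8

8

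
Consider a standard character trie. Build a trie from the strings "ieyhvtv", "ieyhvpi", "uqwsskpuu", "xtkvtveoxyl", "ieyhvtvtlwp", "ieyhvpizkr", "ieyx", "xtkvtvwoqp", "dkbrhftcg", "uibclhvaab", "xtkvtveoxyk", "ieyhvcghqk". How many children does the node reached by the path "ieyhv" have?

3

Follow the path "ieyhv" to its node, then look at its outgoing edges.
Distinct next characters after "ieyhv": c, p, t.
That node has 3 child edges.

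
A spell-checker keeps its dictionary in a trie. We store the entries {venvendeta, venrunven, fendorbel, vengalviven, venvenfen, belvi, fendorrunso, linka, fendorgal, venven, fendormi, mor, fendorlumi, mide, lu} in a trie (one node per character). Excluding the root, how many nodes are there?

67

Count nodes per top-level branch (shared prefixes stored once):
  'b'-branch (belvi): 5 nodes
  'f'-branch (fendorbel, fendorgal, fendorlumi, fendormi, fendorrunso): 23 nodes
  'l'-branch (linka, lu): 6 nodes
  'm'-branch (mide, mor): 6 nodes
  'v'-branch (vengalviven, venrunven, venven, venvendeta, venvenfen): 27 nodes
Sum: 67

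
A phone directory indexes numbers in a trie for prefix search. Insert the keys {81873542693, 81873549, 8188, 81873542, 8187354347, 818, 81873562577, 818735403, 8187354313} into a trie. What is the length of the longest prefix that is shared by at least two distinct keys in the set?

Look for the deepest trie node that still has at least two words in its subtree.
"81873542" and "81873542693" agree on "81873542" (8 characters) before diverging; nothing deeper is shared.
Longest shared-prefix length: 8

8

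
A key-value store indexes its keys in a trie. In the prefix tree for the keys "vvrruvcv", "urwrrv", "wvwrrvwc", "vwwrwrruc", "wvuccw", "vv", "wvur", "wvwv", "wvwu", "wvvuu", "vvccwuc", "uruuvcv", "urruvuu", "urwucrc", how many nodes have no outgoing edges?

A leaf is a node with no children — equivalently, the end of a word that is not a proper prefix of any other stored word.
Those words: "urruvuu", "uruuvcv", "urwrrv", "urwucrc", "vvccwuc", "vvrruvcv", "vwwrwrruc", "wvuccw", "wvur", "wvvuu", "wvwrrvwc", "wvwu", "wvwv"
Leaf count: 13

13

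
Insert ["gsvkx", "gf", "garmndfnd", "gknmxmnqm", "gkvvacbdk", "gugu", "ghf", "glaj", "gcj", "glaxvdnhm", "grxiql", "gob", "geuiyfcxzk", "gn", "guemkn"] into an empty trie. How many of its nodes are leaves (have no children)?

15

A leaf is a node with no children — equivalently, the end of a word that is not a proper prefix of any other stored word.
Those words: "garmndfnd", "gcj", "geuiyfcxzk", "gf", "ghf", "gknmxmnqm", "gkvvacbdk", "glaj", "glaxvdnhm", "gn", "gob", "grxiql", "gsvkx", "guemkn", "gugu"
Leaf count: 15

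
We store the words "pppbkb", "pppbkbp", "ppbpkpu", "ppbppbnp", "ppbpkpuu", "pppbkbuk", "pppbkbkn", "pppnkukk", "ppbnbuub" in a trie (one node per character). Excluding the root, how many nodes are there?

31

Count nodes per top-level branch (shared prefixes stored once):
  'p'-branch (ppbnbuub, ppbpkpu, ppbpkpuu, ppbppbnp, pppbkb, pppbkbkn, pppbkbp, pppbkbuk, pppnkukk): 31 nodes
Sum: 31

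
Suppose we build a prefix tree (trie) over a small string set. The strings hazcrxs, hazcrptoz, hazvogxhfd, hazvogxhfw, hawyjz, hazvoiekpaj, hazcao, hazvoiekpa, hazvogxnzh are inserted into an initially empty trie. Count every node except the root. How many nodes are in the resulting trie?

34

For each word, the new-node count is its length minus the longest prefix already in the trie:
  "hazcrxs" → 7 new (h, a, z, c, r, x, s)
  "hazcrptoz" → prefix "hazcr" already present; 4 new (p, t, o, z)
  "hazvogxhfd" → prefix "haz" already present; 7 new (v, o, g, x, h, f, d)
  "hazvogxhfw" → prefix "hazvogxhf" already present; 1 new (w)
  "hawyjz" → prefix "ha" already present; 4 new (w, y, j, z)
  "hazvoiekpaj" → prefix "hazvo" already present; 6 new (i, e, k, p, a, j)
  "hazcao" → prefix "hazc" already present; 2 new (a, o)
  "hazvoiekpa" → prefix "hazvoiekpa" already present; 0 new (none)
  "hazvogxnzh" → prefix "hazvogx" already present; 3 new (n, z, h)
Total nodes = 7 + 4 + 7 + 1 + 4 + 6 + 2 + 0 + 3 = 34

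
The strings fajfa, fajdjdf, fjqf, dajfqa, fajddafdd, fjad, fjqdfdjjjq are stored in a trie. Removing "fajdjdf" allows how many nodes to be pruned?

3

Walk "fajdjdf" from the leaf back toward the root, removing each node that no remaining word uses.
The suffix "jdf" (3 nodes) is used only by "fajdjdf"; the node for "fajd" still has the child "d", so pruning stops there.
Nodes removed: 3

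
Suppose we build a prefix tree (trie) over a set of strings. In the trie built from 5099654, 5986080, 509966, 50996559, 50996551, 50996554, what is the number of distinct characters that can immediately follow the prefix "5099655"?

3

Walk "5099655" from the root, arriving at one node.
Characters that immediately follow "5099655" among the stored strings: {1, 4, 9}.
That node has 3 child edges.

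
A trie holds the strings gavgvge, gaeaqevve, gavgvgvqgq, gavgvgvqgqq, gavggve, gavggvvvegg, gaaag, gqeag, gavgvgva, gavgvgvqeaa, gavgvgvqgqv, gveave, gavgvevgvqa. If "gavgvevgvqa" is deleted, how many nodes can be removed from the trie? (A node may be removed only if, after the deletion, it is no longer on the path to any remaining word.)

6

After clearing the end-marker at "gavgvevgvqa", prune upward until reaching a node still needed by another word.
The suffix "evgvqa" (6 nodes) is used only by "gavgvevgvqa"; the node for "gavgv" still has the child "g", so pruning stops there.
Nodes removed: 6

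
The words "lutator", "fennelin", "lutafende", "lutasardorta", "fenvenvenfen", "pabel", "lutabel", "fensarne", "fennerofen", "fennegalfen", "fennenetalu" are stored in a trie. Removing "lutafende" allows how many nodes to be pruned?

5

After clearing the end-marker at "lutafende", prune upward until reaching a node still needed by another word.
The suffix "fende" (5 nodes) is used only by "lutafende"; the node for "luta" still has the child "t", so pruning stops there.
Nodes removed: 5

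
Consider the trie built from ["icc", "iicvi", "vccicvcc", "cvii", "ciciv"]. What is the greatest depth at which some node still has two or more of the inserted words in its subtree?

The deepest shared node is where two words last agree before diverging.
e.g. "ciciv" and "cvii" share the prefix "c" of length 1; no pair shares a longer one.
Longest shared-prefix length: 1

1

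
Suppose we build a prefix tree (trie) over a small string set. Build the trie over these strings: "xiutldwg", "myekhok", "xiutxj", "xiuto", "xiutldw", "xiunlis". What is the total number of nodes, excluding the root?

For each word, the new-node count is its length minus the longest prefix already in the trie:
  "xiutldwg" → 8 new (x, i, u, t, l, d, w, g)
  "myekhok" → 7 new (m, y, e, k, h, o, k)
  "xiutxj" → prefix "xiut" already present; 2 new (x, j)
  "xiuto" → prefix "xiut" already present; 1 new (o)
  "xiutldw" → prefix "xiutldw" already present; 0 new (none)
  "xiunlis" → prefix "xiu" already present; 4 new (n, l, i, s)
Total nodes = 8 + 7 + 2 + 1 + 0 + 4 = 22

22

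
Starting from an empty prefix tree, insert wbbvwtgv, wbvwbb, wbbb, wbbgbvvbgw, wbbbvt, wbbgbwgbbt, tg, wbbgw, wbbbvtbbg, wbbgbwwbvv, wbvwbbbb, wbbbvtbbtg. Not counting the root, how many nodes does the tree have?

41

For each word, the new-node count is its length minus the longest prefix already in the trie:
  "wbbvwtgv" → 8 new (w, b, b, v, w, t, g, v)
  "wbvwbb" → prefix "wb" already present; 4 new (v, w, b, b)
  "wbbb" → prefix "wbb" already present; 1 new (b)
  "wbbgbvvbgw" → prefix "wbb" already present; 7 new (g, b, v, v, b, g, w)
  "wbbbvt" → prefix "wbbb" already present; 2 new (v, t)
  "wbbgbwgbbt" → prefix "wbbgb" already present; 5 new (w, g, b, b, t)
  "tg" → 2 new (t, g)
  "wbbgw" → prefix "wbbg" already present; 1 new (w)
  "wbbbvtbbg" → prefix "wbbbvt" already present; 3 new (b, b, g)
  "wbbgbwwbvv" → prefix "wbbgbw" already present; 4 new (w, b, v, v)
  "wbvwbbbb" → prefix "wbvwbb" already present; 2 new (b, b)
  "wbbbvtbbtg" → prefix "wbbbvtbb" already present; 2 new (t, g)
Total nodes = 8 + 4 + 1 + 7 + 2 + 5 + 2 + 1 + 3 + 4 + 2 + 2 = 41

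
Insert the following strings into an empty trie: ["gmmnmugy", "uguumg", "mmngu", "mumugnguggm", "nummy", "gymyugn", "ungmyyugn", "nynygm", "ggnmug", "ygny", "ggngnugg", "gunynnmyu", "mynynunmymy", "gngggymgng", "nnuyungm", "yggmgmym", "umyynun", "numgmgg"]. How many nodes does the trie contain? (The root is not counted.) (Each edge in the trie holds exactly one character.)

117

Count nodes per top-level branch (shared prefixes stored once):
  'g'-branch (ggngnugg, ggnmug, gmmnmugy, gngggymgng, gunynnmyu, gymyugn): 41 nodes
  'm'-branch (mmngu, mumugnguggm, mynynunmymy): 25 nodes
  'n'-branch (nnuyungm, numgmgg, nummy, nynygm): 21 nodes
  'u'-branch (uguumg, umyynun, ungmyyugn): 20 nodes
  'y'-branch (yggmgmym, ygny): 10 nodes
Sum: 117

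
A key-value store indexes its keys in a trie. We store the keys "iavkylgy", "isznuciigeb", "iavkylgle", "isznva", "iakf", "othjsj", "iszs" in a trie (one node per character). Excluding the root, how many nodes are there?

Trace insertions, counting only characters that open a new branch:
  "iavkylgy" → 8 new (i, a, v, k, y, l, g, y)
  "isznuciigeb" → prefix "i" already present; 10 new (s, z, n, u, c, i, i, g, e, b)
  "iavkylgle" → prefix "iavkylg" already present; 2 new (l, e)
  "isznva" → prefix "iszn" already present; 2 new (v, a)
  "iakf" → prefix "ia" already present; 2 new (k, f)
  "othjsj" → 6 new (o, t, h, j, s, j)
  "iszs" → prefix "isz" already present; 1 new (s)
Total nodes = 8 + 10 + 2 + 2 + 2 + 6 + 1 = 31

31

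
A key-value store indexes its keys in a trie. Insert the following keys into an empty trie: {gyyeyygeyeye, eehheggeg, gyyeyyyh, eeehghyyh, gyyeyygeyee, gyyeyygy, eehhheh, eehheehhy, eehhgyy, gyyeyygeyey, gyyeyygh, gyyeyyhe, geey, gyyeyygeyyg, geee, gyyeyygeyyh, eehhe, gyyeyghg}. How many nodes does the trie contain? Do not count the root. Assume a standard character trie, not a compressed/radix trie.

55

Insert word by word; a character creates a node only if that edge doesn't already exist:
  "gyyeyygeyeye" → 12 new (g, y, y, e, y, y, g, e, y, e, y, e)
  "eehheggeg" → 9 new (e, e, h, h, e, g, g, e, g)
  "gyyeyyyh" → prefix "gyyeyy" already present; 2 new (y, h)
  "eeehghyyh" → prefix "ee" already present; 7 new (e, h, g, h, y, y, h)
  "gyyeyygeyee" → prefix "gyyeyygeye" already present; 1 new (e)
  "gyyeyygy" → prefix "gyyeyyg" already present; 1 new (y)
  "eehhheh" → prefix "eehh" already present; 3 new (h, e, h)
  "eehheehhy" → prefix "eehhe" already present; 4 new (e, h, h, y)
  "eehhgyy" → prefix "eehh" already present; 3 new (g, y, y)
  "gyyeyygeyey" → prefix "gyyeyygeyey" already present; 0 new (none)
  "gyyeyygh" → prefix "gyyeyyg" already present; 1 new (h)
  "gyyeyyhe" → prefix "gyyeyy" already present; 2 new (h, e)
  "geey" → prefix "g" already present; 3 new (e, e, y)
  "gyyeyygeyyg" → prefix "gyyeyygey" already present; 2 new (y, g)
  "geee" → prefix "gee" already present; 1 new (e)
  "gyyeyygeyyh" → prefix "gyyeyygeyy" already present; 1 new (h)
  "eehhe" → prefix "eehhe" already present; 0 new (none)
  "gyyeyghg" → prefix "gyyey" already present; 3 new (g, h, g)
Total nodes = 12 + 9 + 2 + 7 + 1 + 1 + 3 + 4 + 3 + 0 + 1 + 2 + 3 + 2 + 1 + 1 + 0 + 3 = 55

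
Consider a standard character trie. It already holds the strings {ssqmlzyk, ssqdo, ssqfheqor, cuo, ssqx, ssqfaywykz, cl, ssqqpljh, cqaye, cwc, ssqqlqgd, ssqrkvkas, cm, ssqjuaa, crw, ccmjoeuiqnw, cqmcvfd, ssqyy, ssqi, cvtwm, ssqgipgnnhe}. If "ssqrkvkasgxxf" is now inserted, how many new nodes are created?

The longest prefix of "ssqrkvkasgxxf" already in the trie is "ssqrkvkas" (length 9).
New nodes needed: |"ssqrkvkasgxxf"| − 9 = 13 − 9 = 4.

4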